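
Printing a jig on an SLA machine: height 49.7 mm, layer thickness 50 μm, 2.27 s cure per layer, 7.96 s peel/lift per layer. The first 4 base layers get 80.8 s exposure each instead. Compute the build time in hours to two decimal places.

2.91 hours

Layer count = ceil(49.7 / 0.05) = 994.
Bottom layers: 4 × (80.8 + 7.96) → 355.04 s.
Normal layers = 990 × (2.27 + 7.96), so 10127.7 s.
Sum: 355.04 + 10127.7 = 10482.74 s → 2.91 hours.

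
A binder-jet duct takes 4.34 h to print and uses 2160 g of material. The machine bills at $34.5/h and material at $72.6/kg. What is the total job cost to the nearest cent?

Machine-time cost: 34.5 × 4.34 → $149.73.
Feedstock cost = 72.6 × 2160/1000, so $156.816.
Job cost: 149.73 + 156.816 = 306.546 ≈ $306.55.

$306.55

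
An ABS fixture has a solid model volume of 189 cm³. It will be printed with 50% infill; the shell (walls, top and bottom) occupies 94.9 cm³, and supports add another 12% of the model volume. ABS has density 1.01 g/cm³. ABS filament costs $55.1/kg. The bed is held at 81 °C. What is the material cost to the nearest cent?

Volume inside the shell: 189 − 94.9 → 94.1 cm³.
Infill volume = 0.50 × 94.1, so 47.05 cm³.
Support = 0.12 × 189 = 22.68 cm³.
Deposited volume = 94.9 + 47.05 + 22.68, so 164.63 cm³.
Mass = 164.63 × 1.01 = 166.2763 g.
Cost = 166.2763 g / 1000 × $55.1/kg = $9.16.

$9.16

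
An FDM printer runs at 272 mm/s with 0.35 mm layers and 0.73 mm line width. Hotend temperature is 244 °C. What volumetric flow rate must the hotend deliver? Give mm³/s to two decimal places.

Extrusion cross-section: 0.35 × 0.73 → 0.2555 mm².
Q = v·A = 272 × 0.2555 = 69.50 mm³/s.

69.50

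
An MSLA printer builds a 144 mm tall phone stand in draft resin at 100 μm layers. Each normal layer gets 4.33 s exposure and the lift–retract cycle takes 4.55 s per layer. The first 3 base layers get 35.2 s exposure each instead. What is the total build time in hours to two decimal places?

Layer count = ceil(144 / 0.1) = 1440.
Burn-in layers = 3 × (35.2 + 4.55), so 119.25 s.
Normal layers = 1437 × (4.33 + 4.55) = 12760.56 s.
Sum: 119.25 + 12760.56 = 12879.81 s → 3.58 hours.

3.58 hours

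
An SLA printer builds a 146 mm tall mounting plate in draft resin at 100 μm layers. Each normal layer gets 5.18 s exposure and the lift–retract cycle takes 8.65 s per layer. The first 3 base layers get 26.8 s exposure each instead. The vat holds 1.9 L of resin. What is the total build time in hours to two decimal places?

Number of layers: 146 / 0.1 → 1460 (rounded up).
Base layers = 3 × (26.8 + 8.65), so 106.35 s.
Regular layers = 1457 × (5.18 + 8.65), so 20150.31 s.
Sum: 106.35 + 20150.31 = 20256.66 s → 5.63 hours.

5.63 hours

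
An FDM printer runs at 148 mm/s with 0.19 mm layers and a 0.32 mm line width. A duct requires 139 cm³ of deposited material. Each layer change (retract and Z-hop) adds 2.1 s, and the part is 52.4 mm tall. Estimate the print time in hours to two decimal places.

Extrusion cross-section = 0.19 × 0.32 = 0.0608 mm².
Total extruded path = 139000/0.0608 = 2286184.2 mm.
Print-move time = 2286184.2 / 148, so 15447.2 s.
Layer count = ceil(52.4 / 0.19) = 276.
Layer-change overhead = 276 × 2.1 = 579.6 s.
Altogether 15447.2 + 579.6 = 16026.8 s, i.e. 4.45 hours.

4.45 hours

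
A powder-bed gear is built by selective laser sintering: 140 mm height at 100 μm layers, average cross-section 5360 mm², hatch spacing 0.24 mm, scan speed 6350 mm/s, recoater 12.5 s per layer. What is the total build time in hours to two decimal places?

Number of layers: 140 / 0.1 → 1400 (rounded up).
Hatch length per layer: 5360 / 0.24 → 22333.3 mm.
Scan time per layer = 22333.3 / 6350, so 3.5171 s.
Time per layer = 3.5171 + 12.5 = 16.0171 s.
1400 layers × 16.0171 s/layer = 22423.94 s, i.e. 6.23 hours.

6.23 hours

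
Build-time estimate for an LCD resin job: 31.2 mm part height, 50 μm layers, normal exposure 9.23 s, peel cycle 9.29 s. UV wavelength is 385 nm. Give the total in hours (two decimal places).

Layer count = ceil(31.2 / 0.05) = 624.
Each layer takes = 9.23 + 9.29 = 18.52 s.
Total = 624 × 18.52 = 11556.48 s = 3.21 hours.

3.21 hours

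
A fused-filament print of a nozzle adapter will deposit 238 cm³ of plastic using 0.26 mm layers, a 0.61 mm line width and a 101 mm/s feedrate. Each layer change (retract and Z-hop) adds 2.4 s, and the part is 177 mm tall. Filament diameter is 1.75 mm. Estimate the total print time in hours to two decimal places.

Line area = 0.26 × 0.61 = 0.1586 mm².
Toolpath length = 238 cm³ / 0.1586 mm² = 238000 / 0.1586 = 1500630.5 mm.
Time extruding: 1500630.5 / 101 → 14857.7 s.
Number of layers: 177 / 0.26 → 681 (rounded up).
Non-print overhead: 681 × 2.4 → 1634.4 s.
Total = 14857.7 + 1634.4 = 16492.1 s = 4.58 hours.

4.58 hours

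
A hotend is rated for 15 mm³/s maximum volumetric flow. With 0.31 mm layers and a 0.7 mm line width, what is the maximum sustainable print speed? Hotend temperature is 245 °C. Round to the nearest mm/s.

69 mm/s

Extrusion cross-section = 0.31 × 0.7 = 0.217 mm².
v_max = Q/A = 15/0.217 = 69.12 mm/s → 69 mm/s.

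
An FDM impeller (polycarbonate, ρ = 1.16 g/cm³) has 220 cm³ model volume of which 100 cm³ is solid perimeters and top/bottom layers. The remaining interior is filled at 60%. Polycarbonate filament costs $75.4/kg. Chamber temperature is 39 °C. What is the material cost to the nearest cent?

Volume inside the shell = 220 − 100, so 120 cm³.
Infill volume = 0.60 × 120, so 72 cm³.
Total printed volume: 100 + 72 → 172 cm³.
Mass: 172 × 1.16 → 199.52 g.
Cost = 199.52 g / 1000 × $75.4/kg = $15.04.

$15.04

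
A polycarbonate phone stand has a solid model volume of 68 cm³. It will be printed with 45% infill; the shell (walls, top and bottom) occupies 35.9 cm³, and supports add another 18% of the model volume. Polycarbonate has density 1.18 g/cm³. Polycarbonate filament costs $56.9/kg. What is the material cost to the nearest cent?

$4.20

Interior volume = 68 − 35.9, so 32.1 cm³.
Infill volume = 0.45 × 32.1 = 14.445 cm³.
Support: 0.18 × 68 → 12.24 cm³.
Total printed volume: 35.9 + 14.445 + 12.24 → 62.585 cm³.
Mass = 62.585 × 1.18, so 73.8503 g.
At $56.9/kg: 73.8503/1000 × 56.9 = $4.20.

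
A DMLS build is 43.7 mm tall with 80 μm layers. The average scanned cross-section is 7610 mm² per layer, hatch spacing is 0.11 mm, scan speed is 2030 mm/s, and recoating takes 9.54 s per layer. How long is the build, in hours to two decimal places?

6.63 hours

Layer count = ceil(43.7 / 0.08) = 547.
Hatch length per layer = 7610 / 0.11 = 69181.8 mm.
Laser time per layer: 69181.8 / 2030 → 34.0797 s.
Per-layer time: 34.0797 + 9.54 → 43.6197 s.
Build time = 547 × 43.6197 = 23859.9759 s = 6.63 hours.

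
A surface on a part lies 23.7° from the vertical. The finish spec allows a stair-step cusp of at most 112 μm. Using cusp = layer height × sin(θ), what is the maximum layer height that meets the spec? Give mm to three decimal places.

0.279 mm

Layer height = cusp / sin(23.7°) = 0.112 / 0.4019 = 0.279 mm.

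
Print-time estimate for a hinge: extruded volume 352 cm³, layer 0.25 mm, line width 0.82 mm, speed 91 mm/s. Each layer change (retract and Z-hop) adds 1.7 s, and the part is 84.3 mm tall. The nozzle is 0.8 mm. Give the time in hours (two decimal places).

Extrusion cross-section = 0.25 × 0.82 = 0.205 mm².
Path length: 352000 mm³ / 0.205 mm² → 1717073.2 mm.
Extrusion time = 1717073.2 / 91, so 18868.9 s.
Layers = ⌈84.3/0.25⌉ = 338.
Layer-change overhead = 338 × 1.7 = 574.6 s.
Altogether 18868.9 + 574.6 = 19443.5 s, i.e. 5.40 hours.

5.40 hours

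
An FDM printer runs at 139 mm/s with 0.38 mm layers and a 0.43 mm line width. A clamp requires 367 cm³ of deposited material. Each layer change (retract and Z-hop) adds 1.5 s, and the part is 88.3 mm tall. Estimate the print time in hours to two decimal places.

Line area = 0.38 × 0.43 = 0.1634 mm².
Toolpath length = 367 cm³ / 0.1634 mm² = 367000 / 0.1634 = 2246022 mm.
Extrusion time = 2246022 / 139, so 16158.4 s.
Layers = ⌈88.3/0.38⌉ = 233.
Non-print overhead: 233 × 1.5 → 349.5 s.
Altogether 16158.4 + 349.5 = 16507.9 s, i.e. 4.59 hours.

4.59 hours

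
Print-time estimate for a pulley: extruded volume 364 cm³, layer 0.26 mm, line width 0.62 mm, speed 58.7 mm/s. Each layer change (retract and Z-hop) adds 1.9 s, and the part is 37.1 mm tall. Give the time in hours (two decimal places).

Line area = 0.26 × 0.62, so 0.1612 mm².
Total extruded path = 364000/0.1612 = 2258064.5 mm.
Extrusion time: 2258064.5 / 58.7 → 38467.9 s.
Layer count = ceil(37.1 / 0.26) = 143.
Layer-change overhead = 143 × 1.9, so 271.7 s.
Total = 38467.9 + 271.7 = 38739.6 s = 10.76 hours.

10.76 hours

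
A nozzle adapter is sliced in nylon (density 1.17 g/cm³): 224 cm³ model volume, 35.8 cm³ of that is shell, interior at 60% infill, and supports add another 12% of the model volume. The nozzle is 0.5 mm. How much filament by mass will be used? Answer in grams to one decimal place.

205.5 g

Interior volume = 224 − 35.8 = 188.2 cm³.
Infill volume: 0.60 × 188.2 → 112.92 cm³.
Support = 0.12 × 224, so 26.88 cm³.
Total extruded: 35.8 + 112.92 + 26.88 → 175.6 cm³.
Mass = 175.6 × 1.17, so 205.452 g.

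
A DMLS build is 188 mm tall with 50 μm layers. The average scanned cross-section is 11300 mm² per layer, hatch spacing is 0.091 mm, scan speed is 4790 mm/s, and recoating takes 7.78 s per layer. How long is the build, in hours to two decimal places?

Layers = ⌈188/0.05⌉ = 3760.
Scan path per layer: 11300 / 0.091 → 124175.8 mm.
Scan time per layer: 124175.8 / 4790 → 25.924 s.
Per-layer time = 25.924 + 7.78 = 33.704 s.
Build time = 3760 × 33.704 = 126727.04 s = 35.20 hours.

35.20 hours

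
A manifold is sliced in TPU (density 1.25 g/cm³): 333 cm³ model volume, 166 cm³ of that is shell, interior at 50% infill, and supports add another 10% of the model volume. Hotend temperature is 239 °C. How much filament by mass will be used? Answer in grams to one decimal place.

353.5 g

Volume inside the shell = 333 − 166, so 167 cm³.
Infill volume = 0.50 × 167, so 83.5 cm³.
Support = 0.10 × 333, so 33.3 cm³.
Total extruded = 166 + 83.5 + 33.3 = 282.8 cm³.
Mass = 282.8 × 1.25, so 353.5 g.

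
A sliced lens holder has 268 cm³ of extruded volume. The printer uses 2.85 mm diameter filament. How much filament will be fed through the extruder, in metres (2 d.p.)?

42.01 m

Cross-section of 2.85 mm filament: π·(2.85/2)² = 6.3794 mm².
L = 268000 mm³ / 6.3794 mm² = 42010.22 mm, i.e. 42.01 m.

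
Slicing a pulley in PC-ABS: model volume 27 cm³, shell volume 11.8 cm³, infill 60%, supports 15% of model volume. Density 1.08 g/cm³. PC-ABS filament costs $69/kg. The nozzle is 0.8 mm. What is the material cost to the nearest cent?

$1.86

Volume inside the shell: 27 − 11.8 → 15.2 cm³.
Infill volume: 0.60 × 15.2 → 9.12 cm³.
Support: 0.15 × 27 → 4.05 cm³.
Deposited volume = 11.8 + 9.12 + 4.05, so 24.97 cm³.
Mass = 24.97 × 1.08 = 26.9676 g.
Cost = 26.9676 g / 1000 × $69/kg = $1.86.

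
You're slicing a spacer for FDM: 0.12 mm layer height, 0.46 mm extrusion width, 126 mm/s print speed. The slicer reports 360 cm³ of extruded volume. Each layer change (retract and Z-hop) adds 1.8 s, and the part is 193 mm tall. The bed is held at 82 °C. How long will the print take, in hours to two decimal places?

Extrusion cross-section = 0.12 × 0.46, so 0.0552 mm².
Toolpath length = 360 cm³ / 0.0552 mm² = 360000 / 0.0552 = 6521739.1 mm.
Time extruding = 6521739.1 / 126, so 51759.8 s.
Layer count = ceil(193 / 0.12) = 1609.
Layer-change overhead = 1609 × 1.8, so 2896.2 s.
Total = 51759.8 + 2896.2 = 54656 s = 15.18 hours.

15.18 hours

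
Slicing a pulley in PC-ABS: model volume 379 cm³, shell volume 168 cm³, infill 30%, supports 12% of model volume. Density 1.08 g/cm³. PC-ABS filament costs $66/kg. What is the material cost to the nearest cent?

$19.73

Volume inside the shell: 379 − 168 → 211 cm³.
Infill volume = 0.30 × 211 = 63.3 cm³.
Support = 0.12 × 379, so 45.48 cm³.
Total extruded = 168 + 63.3 + 45.48, so 276.78 cm³.
Mass: 276.78 × 1.08 → 298.9224 g.
At $66/kg: 298.9224/1000 × 66 = $19.73.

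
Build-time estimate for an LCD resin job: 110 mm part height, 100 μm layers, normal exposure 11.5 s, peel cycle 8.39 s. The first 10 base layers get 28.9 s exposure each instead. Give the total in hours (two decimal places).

6.13 hours

Layer count = ceil(110 / 0.1) = 1100.
Bottom layers = 10 × (28.9 + 8.39) = 372.9 s.
Remaining layers: 1090 × (11.5 + 8.39) → 21680.1 s.
Sum: 372.9 + 21680.1 = 22053 s → 6.13 hours.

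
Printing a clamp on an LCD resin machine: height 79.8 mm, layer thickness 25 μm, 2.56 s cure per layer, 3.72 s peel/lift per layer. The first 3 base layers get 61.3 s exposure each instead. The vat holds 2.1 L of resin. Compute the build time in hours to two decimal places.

5.62 hours

Number of layers: 79.8 / 0.025 → 3192 (rounded up).
Base layers = 3 × (61.3 + 3.72), so 195.06 s.
Remaining layers = 3189 × (2.56 + 3.72) = 20026.92 s.
Total = 195.06 + 20026.92 = 20221.98 s = 5.62 hours.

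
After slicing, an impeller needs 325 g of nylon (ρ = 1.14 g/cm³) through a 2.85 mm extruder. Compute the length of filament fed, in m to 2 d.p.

44.69 m

Volume = 325 g / 1.14 g·cm⁻³ = 285.0877 cm³ = 285087.7 mm³.
A = π r² = π × 1.425² = 6.3794 mm².
L = V/A = 285087.7/6.3794 = 44688.8 mm → 44.69 m.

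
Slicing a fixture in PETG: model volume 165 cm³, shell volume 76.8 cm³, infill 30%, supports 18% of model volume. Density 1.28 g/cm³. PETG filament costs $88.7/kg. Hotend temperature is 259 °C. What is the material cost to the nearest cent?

Volume inside the shell = 165 − 76.8 = 88.2 cm³.
Infill deposited: 0.30 × 88.2 → 26.46 cm³.
Support = 0.18 × 165 = 29.7 cm³.
Deposited volume = 76.8 + 26.46 + 29.7, so 132.96 cm³.
Mass: 132.96 × 1.28 → 170.1888 g.
At $88.7/kg: 170.1888/1000 × 88.7 = $15.10.

$15.10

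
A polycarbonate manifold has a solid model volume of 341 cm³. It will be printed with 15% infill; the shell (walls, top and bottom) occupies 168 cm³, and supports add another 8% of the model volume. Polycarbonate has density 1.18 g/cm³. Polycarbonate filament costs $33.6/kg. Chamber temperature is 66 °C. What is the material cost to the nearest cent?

$8.77

Infill region = 341 − 168 = 173 cm³.
Infill deposited = 0.15 × 173 = 25.95 cm³.
Support = 0.08 × 341, so 27.28 cm³.
Total printed volume = 168 + 25.95 + 27.28 = 221.23 cm³.
Mass = 221.23 × 1.18 = 261.0514 g.
Cost = 261.0514 g / 1000 × $33.6/kg = $8.77.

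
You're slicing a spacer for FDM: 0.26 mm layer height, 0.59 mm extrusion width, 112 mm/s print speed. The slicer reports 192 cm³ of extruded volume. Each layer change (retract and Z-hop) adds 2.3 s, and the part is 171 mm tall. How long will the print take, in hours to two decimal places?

3.52 hours

Line area = 0.26 × 0.59 = 0.1534 mm².
Total extruded path = 192000/0.1534 = 1251629.7 mm.
Print-move time: 1251629.7 / 112 → 11175.3 s.
Layer count = ceil(171 / 0.26) = 658.
Layer-change overhead = 658 × 2.3, so 1513.4 s.
Total = 11175.3 + 1513.4 = 12688.7 s = 3.52 hours.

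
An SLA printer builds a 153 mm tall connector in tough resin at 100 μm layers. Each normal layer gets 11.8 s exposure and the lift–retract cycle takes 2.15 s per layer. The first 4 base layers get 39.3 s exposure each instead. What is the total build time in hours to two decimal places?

Layer count = ceil(153 / 0.1) = 1530.
Bottom layers = 4 × (39.3 + 2.15) = 165.8 s.
Remaining layers = 1526 × (11.8 + 2.15), so 21287.7 s.
Sum: 165.8 + 21287.7 = 21453.5 s → 5.96 hours.

5.96 hours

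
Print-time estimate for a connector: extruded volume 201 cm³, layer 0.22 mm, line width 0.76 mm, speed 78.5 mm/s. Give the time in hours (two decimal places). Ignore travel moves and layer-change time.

Extrusion cross-section = 0.22 × 0.76 = 0.1672 mm².
Path length: 201000 mm³ / 0.1672 mm² → 1202153.1 mm.
Time extruding = 1202153.1 / 78.5, so 15314.1 s.
In the requested units: 15314.1 s = 4.25 hours.

4.25 hours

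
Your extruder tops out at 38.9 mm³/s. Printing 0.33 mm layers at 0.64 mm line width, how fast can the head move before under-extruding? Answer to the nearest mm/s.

184 mm/s

A = 0.33 × 0.64, so 0.2112 mm².
v_max = Q/A = 38.9/0.2112 = 184.19 mm/s → 184 mm/s.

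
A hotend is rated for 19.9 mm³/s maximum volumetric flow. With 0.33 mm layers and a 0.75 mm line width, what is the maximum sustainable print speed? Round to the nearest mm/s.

A = 0.33 × 0.75, so 0.2475 mm².
v_max = Q/A = 19.9/0.2475 = 80.40 mm/s → 80 mm/s.

80 mm/s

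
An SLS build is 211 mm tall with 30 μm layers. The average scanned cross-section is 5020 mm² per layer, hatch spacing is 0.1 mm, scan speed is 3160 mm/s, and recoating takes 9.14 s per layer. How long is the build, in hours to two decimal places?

48.90 hours

Layers = ⌈211/0.03⌉ = 7034.
Scan path per layer: 5020 / 0.1 → 50200 mm.
Scan time per layer = 50200 / 3160, so 15.8861 s.
Layer cycle: 15.8861 + 9.14 → 25.0261 s.
7034 layers × 25.0261 s/layer = 176033.5874 s, i.e. 48.90 hours.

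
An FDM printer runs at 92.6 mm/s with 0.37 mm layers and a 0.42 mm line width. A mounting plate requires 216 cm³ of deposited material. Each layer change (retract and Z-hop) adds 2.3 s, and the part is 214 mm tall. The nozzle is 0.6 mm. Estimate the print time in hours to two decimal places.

Extrusion cross-section = 0.37 × 0.42 = 0.1554 mm².
Path length: 216000 mm³ / 0.1554 mm² → 1389961.4 mm.
Extrusion time = 1389961.4 / 92.6, so 15010.4 s.
Number of layers: 214 / 0.37 → 579 (rounded up).
Z-hop total = 579 × 2.3, so 1331.7 s.
Altogether 15010.4 + 1331.7 = 16342.1 s, i.e. 4.54 hours.

4.54 hours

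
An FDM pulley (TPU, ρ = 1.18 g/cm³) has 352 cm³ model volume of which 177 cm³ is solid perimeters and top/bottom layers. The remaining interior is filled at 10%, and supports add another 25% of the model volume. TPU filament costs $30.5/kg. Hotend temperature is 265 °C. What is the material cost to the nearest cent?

Infill region = 352 − 177, so 175 cm³.
Infill deposited = 0.10 × 175, so 17.5 cm³.
Support = 0.25 × 352 = 88 cm³.
Deposited volume = 177 + 17.5 + 88 = 282.5 cm³.
Mass = 282.5 × 1.18 = 333.35 g.
Cost = 333.35 g / 1000 × $30.5/kg = $10.17.

$10.17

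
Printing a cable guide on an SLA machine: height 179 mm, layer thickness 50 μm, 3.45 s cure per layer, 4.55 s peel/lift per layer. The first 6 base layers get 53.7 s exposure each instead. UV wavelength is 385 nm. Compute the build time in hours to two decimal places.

Number of layers: 179 / 0.05 → 3580 (rounded up).
Bottom layers = 6 × (53.7 + 4.55) = 349.5 s.
Remaining layers: 3574 × (3.45 + 4.55) → 28592 s.
Total = 349.5 + 28592 = 28941.5 s = 8.04 hours.

8.04 hours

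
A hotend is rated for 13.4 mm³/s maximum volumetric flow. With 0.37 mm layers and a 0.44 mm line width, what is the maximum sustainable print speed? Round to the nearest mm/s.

82 mm/s

A = 0.37 × 0.44 = 0.1628 mm².
v_max = Q/A = 13.4/0.1628 = 82.31 mm/s → 82 mm/s.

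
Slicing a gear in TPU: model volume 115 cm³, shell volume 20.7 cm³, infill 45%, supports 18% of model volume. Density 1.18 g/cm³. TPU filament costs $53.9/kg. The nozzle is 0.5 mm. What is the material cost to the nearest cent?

$5.33

Infill region = 115 − 20.7 = 94.3 cm³.
Deposited infill: 0.45 × 94.3 → 42.435 cm³.
Support: 0.18 × 115 → 20.7 cm³.
Total printed volume = 20.7 + 42.435 + 20.7 = 83.835 cm³.
Mass = 83.835 × 1.18 = 98.9253 g.
At $53.9/kg: 98.9253/1000 × 53.9 = $5.33.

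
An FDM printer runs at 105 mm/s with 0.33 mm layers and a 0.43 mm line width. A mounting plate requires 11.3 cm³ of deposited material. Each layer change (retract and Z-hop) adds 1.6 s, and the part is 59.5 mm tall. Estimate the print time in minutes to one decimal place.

Bead cross-section = 0.33 × 0.43 = 0.1419 mm².
Toolpath length = 11.3 cm³ / 0.1419 mm² = 11300 / 0.1419 = 79633.5 mm.
Print-move time: 79633.5 / 105 → 758.4 s.
Layer count = ceil(59.5 / 0.33) = 181.
Z-hop total = 181 × 1.6 = 289.6 s.
Altogether 758.4 + 289.6 = 1048 s, i.e. 17.5 minutes.

17.5 minutes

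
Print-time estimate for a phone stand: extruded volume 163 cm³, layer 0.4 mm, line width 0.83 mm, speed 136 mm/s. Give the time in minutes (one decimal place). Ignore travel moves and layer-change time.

60.2 minutes

Extrusion cross-section: 0.4 × 0.83 → 0.332 mm².
Path length: 163000 mm³ / 0.332 mm² → 490963.9 mm.
Time extruding: 490963.9 / 136 → 3610 s.
In the requested units: 3610 s = 60.2 minutes.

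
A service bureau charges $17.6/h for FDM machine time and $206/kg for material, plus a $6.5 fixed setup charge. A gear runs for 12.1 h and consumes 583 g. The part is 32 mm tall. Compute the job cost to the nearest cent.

$339.56

Machine-time cost = 17.6 × 12.1 = $212.96.
Feedstock cost = 206 × 583/1000, so $120.098.
Adding setup: 212.96 + 120.098 + 6.5 → 339.558 ≈ $339.56.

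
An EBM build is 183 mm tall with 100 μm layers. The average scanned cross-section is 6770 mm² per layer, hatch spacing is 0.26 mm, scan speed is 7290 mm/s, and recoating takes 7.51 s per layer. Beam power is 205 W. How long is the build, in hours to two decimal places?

5.63 hours

Layer count = ceil(183 / 0.1) = 1830.
Per-layer scan distance: 6770 / 0.26 → 26038.5 mm.
Scan time per layer = 26038.5 / 7290, so 3.5718 s.
Per-layer time = 3.5718 + 7.51, so 11.0818 s.
1830 layers × 11.0818 s/layer = 20279.694 s, i.e. 5.63 hours.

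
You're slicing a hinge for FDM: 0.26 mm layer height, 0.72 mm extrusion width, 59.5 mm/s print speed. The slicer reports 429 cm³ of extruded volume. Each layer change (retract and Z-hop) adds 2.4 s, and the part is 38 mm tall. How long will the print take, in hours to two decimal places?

10.80 hours

Extrusion cross-section = 0.26 × 0.72, so 0.1872 mm².
Total extruded path = 429000/0.1872 = 2291666.7 mm.
Time extruding = 2291666.7 / 59.5, so 38515.4 s.
Number of layers: 38 / 0.26 → 147 (rounded up).
Non-print overhead = 147 × 2.4 = 352.8 s.
Total = 38515.4 + 352.8 = 38868.2 s = 10.80 hours.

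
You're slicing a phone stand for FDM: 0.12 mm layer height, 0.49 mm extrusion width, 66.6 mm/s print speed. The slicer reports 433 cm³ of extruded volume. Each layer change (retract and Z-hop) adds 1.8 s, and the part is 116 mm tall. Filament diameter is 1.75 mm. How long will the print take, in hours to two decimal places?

31.20 hours

Line area = 0.12 × 0.49 = 0.0588 mm².
Toolpath length = 433 cm³ / 0.0588 mm² = 433000 / 0.0588 = 7363945.6 mm.
Extrusion time: 7363945.6 / 66.6 → 110569.8 s.
Layer count = ceil(116 / 0.12) = 967.
Z-hop total = 967 × 1.8, so 1740.6 s.
Total = 110569.8 + 1740.6 = 112310.4 s = 31.20 hours.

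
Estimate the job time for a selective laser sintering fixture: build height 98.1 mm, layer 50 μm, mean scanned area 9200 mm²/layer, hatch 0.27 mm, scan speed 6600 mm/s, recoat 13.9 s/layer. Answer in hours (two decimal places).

10.39 hours

Number of layers: 98.1 / 0.05 → 1962 (rounded up).
Per-layer scan distance = 9200 / 0.27 = 34074.1 mm.
Per-layer scan time: 34074.1 / 6600 → 5.1627 s.
Per-layer time: 5.1627 + 13.9 → 19.0627 s.
Build time = 1962 × 19.0627 = 37401.0174 s = 10.39 hours.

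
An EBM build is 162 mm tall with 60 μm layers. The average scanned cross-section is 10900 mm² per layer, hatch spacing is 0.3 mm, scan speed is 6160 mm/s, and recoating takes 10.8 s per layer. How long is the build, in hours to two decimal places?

12.52 hours

Layer count = ceil(162 / 0.06) = 2700.
Per-layer scan distance = 10900 / 0.3 = 36333.3 mm.
Per-layer scan time = 36333.3 / 6160 = 5.8983 s.
Time per layer = 5.8983 + 10.8, so 16.6983 s.
2700 layers × 16.6983 s/layer = 45085.41 s, i.e. 12.52 hours.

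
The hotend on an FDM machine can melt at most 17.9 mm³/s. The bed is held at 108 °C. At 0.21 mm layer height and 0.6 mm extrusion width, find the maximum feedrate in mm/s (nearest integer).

142 mm/s

A: 0.21 × 0.6 → 0.126 mm².
v_max = Q/A = 17.9/0.126 = 142.06 mm/s → 142 mm/s.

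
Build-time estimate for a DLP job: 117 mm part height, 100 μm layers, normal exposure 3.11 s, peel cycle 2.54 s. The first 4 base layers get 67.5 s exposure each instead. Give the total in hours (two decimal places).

1.91 hours

Number of layers: 117 / 0.1 → 1170 (rounded up).
Base layers = 4 × (67.5 + 2.54), so 280.16 s.
Remaining layers: 1166 × (3.11 + 2.54) → 6587.9 s.
Total = 280.16 + 6587.9 = 6868.06 s = 1.91 hours.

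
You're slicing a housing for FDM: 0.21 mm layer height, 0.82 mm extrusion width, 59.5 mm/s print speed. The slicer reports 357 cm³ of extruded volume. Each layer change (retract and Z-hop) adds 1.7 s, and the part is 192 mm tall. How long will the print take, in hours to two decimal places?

10.11 hours

Line area = 0.21 × 0.82 = 0.1722 mm².
Path length: 357000 mm³ / 0.1722 mm² → 2073170.7 mm.
Print-move time = 2073170.7 / 59.5 = 34843.2 s.
Layer count = ceil(192 / 0.21) = 915.
Layer-change overhead = 915 × 1.7 = 1555.5 s.
Total = 34843.2 + 1555.5 = 36398.7 s = 10.11 hours.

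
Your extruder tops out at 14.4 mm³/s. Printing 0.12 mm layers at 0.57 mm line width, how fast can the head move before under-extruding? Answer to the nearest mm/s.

211 mm/s

Bead cross-section: 0.12 × 0.57 → 0.0684 mm².
v_max = Q/A = 14.4/0.0684 = 210.53 mm/s → 211 mm/s.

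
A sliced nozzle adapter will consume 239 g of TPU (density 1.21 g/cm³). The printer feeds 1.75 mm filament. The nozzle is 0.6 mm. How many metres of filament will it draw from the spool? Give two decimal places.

82.12 m

Volume = 239 g / 1.21 g·cm⁻³ = 197.5207 cm³ = 197520.7 mm³.
Filament cross-section = π × (1.75/2)² = 2.4053 mm².
L = V/A = 197520.7/2.4053 = 82118.95 mm → 82.12 m.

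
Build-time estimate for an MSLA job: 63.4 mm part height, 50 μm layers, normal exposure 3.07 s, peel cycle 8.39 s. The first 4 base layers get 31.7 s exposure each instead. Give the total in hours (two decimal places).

Number of layers: 63.4 / 0.05 → 1268 (rounded up).
Burn-in layers = 4 × (31.7 + 8.39) = 160.36 s.
Remaining layers = 1264 × (3.07 + 8.39), so 14485.44 s.
Total = 160.36 + 14485.44 = 14645.8 s = 4.07 hours.

4.07 hours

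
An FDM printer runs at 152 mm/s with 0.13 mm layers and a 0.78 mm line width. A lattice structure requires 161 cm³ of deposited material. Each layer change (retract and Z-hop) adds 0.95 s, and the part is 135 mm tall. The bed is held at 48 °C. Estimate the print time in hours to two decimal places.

3.18 hours

Bead cross-section = 0.13 × 0.78, so 0.1014 mm².
Toolpath length = 161 cm³ / 0.1014 mm² = 161000 / 0.1014 = 1587771.2 mm.
Print-move time = 1587771.2 / 152, so 10445.9 s.
Layers = ⌈135/0.13⌉ = 1039.
Z-hop total = 1039 × 0.95 = 987.05 s.
Total = 10445.9 + 987.05 = 11432.95 s = 3.18 hours.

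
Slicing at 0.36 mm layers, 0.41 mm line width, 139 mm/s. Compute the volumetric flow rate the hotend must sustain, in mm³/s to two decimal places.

20.52

A: 0.36 × 0.41 → 0.1476 mm².
Q = v·A = 139 × 0.1476 = 20.52 mm³/s.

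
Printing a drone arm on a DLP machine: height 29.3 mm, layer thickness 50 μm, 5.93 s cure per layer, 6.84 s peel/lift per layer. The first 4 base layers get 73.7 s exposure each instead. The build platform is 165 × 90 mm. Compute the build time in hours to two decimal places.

2.15 hours

Layer count = ceil(29.3 / 0.05) = 586.
Base layers = 4 × (73.7 + 6.84), so 322.16 s.
Remaining layers = 582 × (5.93 + 6.84), so 7432.14 s.
Total = 322.16 + 7432.14 = 7754.3 s = 2.15 hours.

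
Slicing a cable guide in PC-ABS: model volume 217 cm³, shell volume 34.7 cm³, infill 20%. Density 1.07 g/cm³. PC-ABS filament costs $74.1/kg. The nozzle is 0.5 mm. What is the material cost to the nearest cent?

$5.64

Volume inside the shell: 217 − 34.7 → 182.3 cm³.
Infill volume = 0.20 × 182.3, so 36.46 cm³.
Deposited volume = 34.7 + 36.46 = 71.16 cm³.
Mass: 71.16 × 1.07 → 76.1412 g.
Cost = 76.1412 g / 1000 × $74.1/kg = $5.64.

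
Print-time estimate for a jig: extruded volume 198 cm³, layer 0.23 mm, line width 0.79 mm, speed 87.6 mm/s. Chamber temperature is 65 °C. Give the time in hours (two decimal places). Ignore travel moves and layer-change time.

Bead cross-section = 0.23 × 0.79 = 0.1817 mm².
Total extruded path = 198000/0.1817 = 1089708.3 mm.
Print-move time = 1089708.3 / 87.6, so 12439.6 s.
In the requested units: 12439.6 s = 3.46 hours.

3.46 hours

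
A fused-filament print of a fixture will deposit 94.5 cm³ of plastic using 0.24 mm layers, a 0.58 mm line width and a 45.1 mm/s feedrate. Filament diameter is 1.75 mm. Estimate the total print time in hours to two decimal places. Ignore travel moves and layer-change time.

4.18 hours

Extrusion cross-section = 0.24 × 0.58, so 0.1392 mm².
Toolpath length = 94.5 cm³ / 0.1392 mm² = 94500 / 0.1392 = 678879.3 mm.
Print-move time = 678879.3 / 45.1, so 15052.8 s.
15052.8 s = 4.18 hours.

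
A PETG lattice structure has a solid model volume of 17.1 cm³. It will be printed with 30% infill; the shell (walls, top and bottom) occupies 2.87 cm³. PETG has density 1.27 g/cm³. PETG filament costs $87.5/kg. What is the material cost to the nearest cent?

$0.79

Infill region = 17.1 − 2.87 = 14.23 cm³.
Infill deposited: 0.30 × 14.23 → 4.269 cm³.
Total printed volume = 2.87 + 4.269 = 7.139 cm³.
Mass = 7.139 × 1.27, so 9.06653 g.
At $87.5/kg: 9.06653/1000 × 87.5 = $0.79.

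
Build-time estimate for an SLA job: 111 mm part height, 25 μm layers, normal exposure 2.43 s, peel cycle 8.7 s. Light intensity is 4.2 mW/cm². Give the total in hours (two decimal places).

Layers = ⌈111/0.025⌉ = 4440.
Per-layer time: 2.43 + 8.7 → 11.13 s.
Total = 4440 × 11.13 = 49417.2 s = 13.73 hours.

13.73 hours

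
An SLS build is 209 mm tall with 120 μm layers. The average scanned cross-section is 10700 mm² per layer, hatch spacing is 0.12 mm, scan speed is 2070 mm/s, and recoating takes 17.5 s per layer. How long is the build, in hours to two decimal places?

29.31 hours

Layers = ⌈209/0.12⌉ = 1742.
Scan path per layer: 10700 / 0.12 → 89166.7 mm.
Per-layer scan time = 89166.7 / 2070, so 43.0757 s.
Time per layer = 43.0757 + 17.5 = 60.5757 s.
Build time = 1742 × 60.5757 = 105522.8694 s = 29.31 hours.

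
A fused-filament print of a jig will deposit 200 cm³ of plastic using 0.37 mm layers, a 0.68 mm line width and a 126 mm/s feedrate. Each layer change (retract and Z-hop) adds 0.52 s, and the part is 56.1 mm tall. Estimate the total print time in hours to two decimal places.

1.77 hours

Line area = 0.37 × 0.68, so 0.2516 mm².
Total extruded path = 200000/0.2516 = 794912.6 mm.
Extrusion time = 794912.6 / 126 = 6308.8 s.
Number of layers: 56.1 / 0.37 → 152 (rounded up).
Z-hop total = 152 × 0.52, so 79.04 s.
Total = 6308.8 + 79.04 = 6387.84 s = 1.77 hours.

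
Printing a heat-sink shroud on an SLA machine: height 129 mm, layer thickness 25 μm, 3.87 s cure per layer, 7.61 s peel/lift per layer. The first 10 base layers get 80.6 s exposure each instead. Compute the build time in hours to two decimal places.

Number of layers: 129 / 0.025 → 5160 (rounded up).
Burn-in layers = 10 × (80.6 + 7.61), so 882.1 s.
Regular layers = 5150 × (3.87 + 7.61) = 59122 s.
Sum: 882.1 + 59122 = 60004.1 s → 16.67 hours.

16.67 hours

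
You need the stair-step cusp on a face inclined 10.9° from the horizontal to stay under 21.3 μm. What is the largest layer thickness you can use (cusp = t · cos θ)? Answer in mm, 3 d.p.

0.022 mm

Layer height = cusp / cos(10.9°) = 0.0213 / 0.9820 = 0.022 mm.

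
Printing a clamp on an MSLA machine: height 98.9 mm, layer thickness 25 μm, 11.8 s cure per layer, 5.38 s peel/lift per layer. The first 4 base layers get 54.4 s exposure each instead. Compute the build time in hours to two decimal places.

18.93 hours

Layer count = ceil(98.9 / 0.025) = 3956.
Burn-in layers = 4 × (54.4 + 5.38) = 239.12 s.
Normal layers = 3952 × (11.8 + 5.38), so 67895.36 s.
Total = 239.12 + 67895.36 = 68134.48 s = 18.93 hours.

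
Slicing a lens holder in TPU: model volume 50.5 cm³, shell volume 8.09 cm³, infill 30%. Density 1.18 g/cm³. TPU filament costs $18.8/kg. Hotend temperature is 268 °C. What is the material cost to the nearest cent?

Infill region = 50.5 − 8.09 = 42.41 cm³.
Infill volume: 0.30 × 42.41 → 12.723 cm³.
Total printed volume = 8.09 + 12.723, so 20.813 cm³.
Mass = 20.813 × 1.18 = 24.55934 g.
At $18.8/kg: 24.55934/1000 × 18.8 = $0.46.

$0.46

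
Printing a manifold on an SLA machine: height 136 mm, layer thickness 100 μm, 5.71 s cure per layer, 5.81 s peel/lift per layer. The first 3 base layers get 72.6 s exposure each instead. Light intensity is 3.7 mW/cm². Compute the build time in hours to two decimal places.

Layers = ⌈136/0.1⌉ = 1360.
Burn-in layers = 3 × (72.6 + 5.81) = 235.23 s.
Remaining layers = 1357 × (5.71 + 5.81), so 15632.64 s.
Total = 235.23 + 15632.64 = 15867.87 s = 4.41 hours.

4.41 hours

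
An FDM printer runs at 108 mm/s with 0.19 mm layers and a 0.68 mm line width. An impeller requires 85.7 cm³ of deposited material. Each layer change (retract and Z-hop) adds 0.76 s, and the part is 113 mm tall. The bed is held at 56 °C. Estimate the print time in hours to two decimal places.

1.83 hours

Bead cross-section = 0.19 × 0.68, so 0.1292 mm².
Path length: 85700 mm³ / 0.1292 mm² → 663312.7 mm.
Extrusion time: 663312.7 / 108 → 6141.8 s.
Number of layers: 113 / 0.19 → 595 (rounded up).
Z-hop total = 595 × 0.76 = 452.2 s.
Total = 6141.8 + 452.2 = 6594 s = 1.83 hours.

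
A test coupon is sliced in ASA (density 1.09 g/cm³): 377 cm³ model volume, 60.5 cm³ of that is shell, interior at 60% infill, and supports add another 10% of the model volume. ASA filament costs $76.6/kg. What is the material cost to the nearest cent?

$24.05

Volume inside the shell = 377 − 60.5, so 316.5 cm³.
Infill deposited: 0.60 × 316.5 → 189.9 cm³.
Support = 0.10 × 377 = 37.7 cm³.
Deposited volume = 60.5 + 189.9 + 37.7, so 288.1 cm³.
Mass: 288.1 × 1.09 → 314.029 g.
Cost = 314.029 g / 1000 × $76.6/kg = $24.05.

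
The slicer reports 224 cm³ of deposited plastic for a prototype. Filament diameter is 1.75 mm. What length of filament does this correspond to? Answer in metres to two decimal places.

A = π r² = π × 0.875² = 2.4053 mm².
Length = 224 cm³ / 2.4053 mm² = 224000 / 2.4053 = 93127.68 mm = 93.13 m.

93.13 m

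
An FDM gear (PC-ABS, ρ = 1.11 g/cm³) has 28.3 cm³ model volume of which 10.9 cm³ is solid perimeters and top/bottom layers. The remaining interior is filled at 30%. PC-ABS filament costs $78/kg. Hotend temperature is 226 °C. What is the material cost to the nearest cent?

$1.40

Infill region = 28.3 − 10.9 = 17.4 cm³.
Infill volume = 0.30 × 17.4, so 5.22 cm³.
Deposited volume = 10.9 + 5.22, so 16.12 cm³.
Mass = 16.12 × 1.11 = 17.8932 g.
Cost = 17.8932 g / 1000 × $78/kg = $1.40.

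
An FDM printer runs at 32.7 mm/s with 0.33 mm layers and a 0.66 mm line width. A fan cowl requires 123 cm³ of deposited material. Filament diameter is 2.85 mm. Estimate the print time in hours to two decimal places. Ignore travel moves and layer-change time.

4.80 hours

Bead cross-section: 0.33 × 0.66 → 0.2178 mm².
Total extruded path = 123000/0.2178 = 564738.3 mm.
Time extruding = 564738.3 / 32.7, so 17270.3 s.
Converting: 17270.3 s = 4.80 hours.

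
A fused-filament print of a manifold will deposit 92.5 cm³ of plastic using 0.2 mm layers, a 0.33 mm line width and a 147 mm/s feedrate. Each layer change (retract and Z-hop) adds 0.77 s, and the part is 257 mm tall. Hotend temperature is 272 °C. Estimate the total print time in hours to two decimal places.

2.92 hours

Extrusion cross-section = 0.2 × 0.33, so 0.066 mm².
Path length: 92500 mm³ / 0.066 mm² → 1401515.2 mm.
Print-move time: 1401515.2 / 147 → 9534.1 s.
Layers = ⌈257/0.2⌉ = 1285.
Layer-change overhead = 1285 × 0.77 = 989.45 s.
Total = 9534.1 + 989.45 = 10523.55 s = 2.92 hours.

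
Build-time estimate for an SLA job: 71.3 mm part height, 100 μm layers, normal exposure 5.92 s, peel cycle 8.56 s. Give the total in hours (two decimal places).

Layer count = ceil(71.3 / 0.1) = 713.
Each layer takes = 5.92 + 8.56 = 14.48 s.
Total = 713 × 14.48 = 10324.24 s = 2.87 hours.

2.87 hours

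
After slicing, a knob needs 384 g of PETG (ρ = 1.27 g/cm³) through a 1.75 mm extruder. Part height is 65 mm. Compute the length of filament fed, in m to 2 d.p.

125.71 m

Extruded volume: 384/1.27 = 302.3622 cm³ (302362.2 mm³).
Cross-section of 1.75 mm filament: π·(1.75/2)² = 2.4053 mm².
Length = 302362.2 / 2.4053 = 125706.65 mm = 125.71 m.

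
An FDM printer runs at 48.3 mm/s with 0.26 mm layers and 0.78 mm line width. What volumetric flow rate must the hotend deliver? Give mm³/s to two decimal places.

9.80

Extrusion cross-section = 0.26 × 0.78, so 0.2028 mm².
Volumetric flow = 48.3 × 0.2028 = 9.80 mm³/s.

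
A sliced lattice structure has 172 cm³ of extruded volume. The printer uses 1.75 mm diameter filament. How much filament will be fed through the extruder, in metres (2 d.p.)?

Filament cross-section = π × (1.75/2)² = 2.4053 mm².
L = 172000 mm³ / 2.4053 mm² = 71508.75 mm, i.e. 71.51 m.

71.51 m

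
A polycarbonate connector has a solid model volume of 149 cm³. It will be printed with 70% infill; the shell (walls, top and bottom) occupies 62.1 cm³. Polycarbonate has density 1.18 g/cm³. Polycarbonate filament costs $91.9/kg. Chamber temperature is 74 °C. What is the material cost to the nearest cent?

Volume inside the shell: 149 − 62.1 → 86.9 cm³.
Deposited infill = 0.70 × 86.9 = 60.83 cm³.
Total printed volume = 62.1 + 60.83, so 122.93 cm³.
Mass: 122.93 × 1.18 → 145.0574 g.
Cost = 145.0574 g / 1000 × $91.9/kg = $13.33.

$13.33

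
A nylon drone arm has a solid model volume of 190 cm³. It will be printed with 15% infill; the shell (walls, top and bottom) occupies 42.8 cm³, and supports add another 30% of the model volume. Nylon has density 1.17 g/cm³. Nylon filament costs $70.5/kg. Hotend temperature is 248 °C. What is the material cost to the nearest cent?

Infill region: 190 − 42.8 → 147.2 cm³.
Infill deposited: 0.15 × 147.2 → 22.08 cm³.
Support: 0.30 × 190 → 57 cm³.
Total printed volume = 42.8 + 22.08 + 57 = 121.88 cm³.
Mass = 121.88 × 1.17, so 142.5996 g.
At $70.5/kg: 142.5996/1000 × 70.5 = $10.05.

$10.05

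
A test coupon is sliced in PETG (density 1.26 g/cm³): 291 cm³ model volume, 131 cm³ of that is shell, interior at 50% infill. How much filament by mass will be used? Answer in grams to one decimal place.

Interior volume = 291 − 131 = 160 cm³.
Infill deposited = 0.50 × 160 = 80 cm³.
Deposited volume = 131 + 80, so 211 cm³.
Mass: 211 × 1.26 → 265.86 g.

265.9 g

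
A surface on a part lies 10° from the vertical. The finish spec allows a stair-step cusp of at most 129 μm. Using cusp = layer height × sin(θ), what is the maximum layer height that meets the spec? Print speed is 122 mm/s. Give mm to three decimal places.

0.743 mm

Layer height = cusp / sin(10°) = 0.129 / 0.1736 = 0.743 mm.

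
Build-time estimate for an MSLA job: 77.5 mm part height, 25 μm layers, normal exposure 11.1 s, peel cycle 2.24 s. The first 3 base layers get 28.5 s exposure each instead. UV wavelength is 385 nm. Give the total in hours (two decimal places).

11.50 hours

Number of layers: 77.5 / 0.025 → 3100 (rounded up).
Burn-in layers: 3 × (28.5 + 2.24) → 92.22 s.
Normal layers = 3097 × (11.1 + 2.24) = 41313.98 s.
Sum: 92.22 + 41313.98 = 41406.2 s → 11.50 hours.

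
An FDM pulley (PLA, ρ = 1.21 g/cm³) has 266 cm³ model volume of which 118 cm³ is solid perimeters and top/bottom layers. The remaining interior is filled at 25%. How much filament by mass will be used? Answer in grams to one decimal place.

187.6 g

Volume inside the shell: 266 − 118 → 148 cm³.
Infill deposited = 0.25 × 148 = 37 cm³.
Total printed volume = 118 + 37 = 155 cm³.
Mass = 155 × 1.21 = 187.55 g.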